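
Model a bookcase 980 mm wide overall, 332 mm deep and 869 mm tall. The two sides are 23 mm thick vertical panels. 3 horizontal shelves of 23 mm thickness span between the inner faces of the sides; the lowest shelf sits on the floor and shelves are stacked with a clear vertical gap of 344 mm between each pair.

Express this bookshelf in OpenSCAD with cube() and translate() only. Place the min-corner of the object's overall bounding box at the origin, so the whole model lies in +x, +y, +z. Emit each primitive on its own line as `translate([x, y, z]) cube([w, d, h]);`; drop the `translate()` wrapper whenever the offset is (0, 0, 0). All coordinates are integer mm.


cube([23, 332, 869]);
translate([957, 0, 0]) cube([23, 332, 869]);
translate([23, 0, 0]) cube([934, 332, 23]);
translate([23, 0, 367]) cube([934, 332, 23]);
translate([23, 0, 734]) cube([934, 332, 23]);


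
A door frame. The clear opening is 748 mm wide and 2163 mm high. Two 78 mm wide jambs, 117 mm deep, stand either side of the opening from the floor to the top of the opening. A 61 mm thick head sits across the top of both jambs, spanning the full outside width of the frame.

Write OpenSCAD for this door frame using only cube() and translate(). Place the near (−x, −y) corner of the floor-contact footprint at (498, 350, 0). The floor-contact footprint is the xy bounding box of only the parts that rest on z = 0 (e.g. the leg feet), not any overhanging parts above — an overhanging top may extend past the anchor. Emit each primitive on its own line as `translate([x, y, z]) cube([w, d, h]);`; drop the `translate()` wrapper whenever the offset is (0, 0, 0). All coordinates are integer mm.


translate([498, 350, 0]) cube([78, 117, 2163]);
translate([1324, 350, 0]) cube([78, 117, 2163]);
translate([498, 350, 2163]) cube([904, 117, 61]);


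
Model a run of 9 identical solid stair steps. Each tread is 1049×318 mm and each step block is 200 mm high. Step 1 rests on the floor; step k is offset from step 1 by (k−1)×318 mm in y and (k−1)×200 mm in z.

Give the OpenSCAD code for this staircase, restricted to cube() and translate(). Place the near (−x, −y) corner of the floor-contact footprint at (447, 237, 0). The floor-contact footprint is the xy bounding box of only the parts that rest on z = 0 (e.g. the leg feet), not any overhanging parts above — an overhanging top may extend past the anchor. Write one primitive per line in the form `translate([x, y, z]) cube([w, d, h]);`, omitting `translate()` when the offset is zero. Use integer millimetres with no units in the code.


translate([447, 237, 0]) cube([1049, 318, 200]);
translate([447, 555, 200]) cube([1049, 318, 200]);
translate([447, 873, 400]) cube([1049, 318, 200]);
translate([447, 1191, 600]) cube([1049, 318, 200]);
translate([447, 1509, 800]) cube([1049, 318, 200]);
translate([447, 1827, 1000]) cube([1049, 318, 200]);
translate([447, 2145, 1200]) cube([1049, 318, 200]);
translate([447, 2463, 1400]) cube([1049, 318, 200]);
translate([447, 2781, 1600]) cube([1049, 318, 200]);


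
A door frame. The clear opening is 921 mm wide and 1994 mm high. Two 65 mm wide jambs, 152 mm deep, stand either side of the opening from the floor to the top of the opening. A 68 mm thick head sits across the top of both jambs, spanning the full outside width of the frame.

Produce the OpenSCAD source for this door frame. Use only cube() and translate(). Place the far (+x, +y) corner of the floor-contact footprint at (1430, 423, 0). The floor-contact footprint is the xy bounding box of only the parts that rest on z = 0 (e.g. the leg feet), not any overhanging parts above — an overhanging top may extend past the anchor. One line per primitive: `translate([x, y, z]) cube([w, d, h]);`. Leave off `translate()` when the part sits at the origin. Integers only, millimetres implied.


translate([379, 271, 0]) cube([65, 152, 1994]);
translate([1365, 271, 0]) cube([65, 152, 1994]);
translate([379, 271, 1994]) cube([1051, 152, 68]);


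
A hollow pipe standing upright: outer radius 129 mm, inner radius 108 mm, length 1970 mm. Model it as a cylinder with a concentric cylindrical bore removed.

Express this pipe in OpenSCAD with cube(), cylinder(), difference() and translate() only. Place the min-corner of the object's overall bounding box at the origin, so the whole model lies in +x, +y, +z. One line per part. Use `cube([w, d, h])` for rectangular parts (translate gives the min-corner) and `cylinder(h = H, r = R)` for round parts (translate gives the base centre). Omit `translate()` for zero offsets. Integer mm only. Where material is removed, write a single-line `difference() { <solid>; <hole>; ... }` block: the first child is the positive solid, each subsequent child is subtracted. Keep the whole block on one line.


difference() { translate([129, 129, 0]) cylinder(h = 1970, r = 129); translate([129, 129, 0]) cylinder(h = 1970, r = 108); }


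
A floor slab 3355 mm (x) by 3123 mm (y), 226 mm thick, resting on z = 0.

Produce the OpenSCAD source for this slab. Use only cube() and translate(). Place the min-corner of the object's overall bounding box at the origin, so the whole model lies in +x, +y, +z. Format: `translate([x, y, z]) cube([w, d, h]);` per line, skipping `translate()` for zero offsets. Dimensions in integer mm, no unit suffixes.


cube([3355, 3123, 226]);


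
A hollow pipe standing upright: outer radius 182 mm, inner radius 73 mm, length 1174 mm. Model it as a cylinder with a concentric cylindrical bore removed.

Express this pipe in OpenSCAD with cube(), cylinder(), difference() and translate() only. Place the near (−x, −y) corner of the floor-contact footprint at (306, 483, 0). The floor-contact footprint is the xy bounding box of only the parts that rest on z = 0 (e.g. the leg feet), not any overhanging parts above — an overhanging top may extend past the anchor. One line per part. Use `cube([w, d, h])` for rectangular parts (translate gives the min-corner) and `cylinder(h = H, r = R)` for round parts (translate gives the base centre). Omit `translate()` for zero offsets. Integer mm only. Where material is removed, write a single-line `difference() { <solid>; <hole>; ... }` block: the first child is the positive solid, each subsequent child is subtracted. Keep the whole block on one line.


difference() { translate([488, 665, 0]) cylinder(h = 1174, r = 182); translate([488, 665, 0]) cylinder(h = 1174, r = 73); }


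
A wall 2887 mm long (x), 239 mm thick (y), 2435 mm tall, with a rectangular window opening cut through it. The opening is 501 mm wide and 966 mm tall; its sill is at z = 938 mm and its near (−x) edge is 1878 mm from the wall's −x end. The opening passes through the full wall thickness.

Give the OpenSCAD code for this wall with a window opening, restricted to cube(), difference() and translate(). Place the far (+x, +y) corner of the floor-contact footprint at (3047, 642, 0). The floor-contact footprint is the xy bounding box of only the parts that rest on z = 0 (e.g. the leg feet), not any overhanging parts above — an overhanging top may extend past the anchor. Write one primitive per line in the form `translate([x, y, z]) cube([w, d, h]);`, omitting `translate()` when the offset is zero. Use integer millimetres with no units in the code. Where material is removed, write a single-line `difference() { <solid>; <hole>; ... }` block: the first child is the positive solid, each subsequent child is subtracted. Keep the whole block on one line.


difference() { translate([160, 403, 0]) cube([2887, 239, 2435]); translate([2038, 403, 938]) cube([501, 239, 966]); }


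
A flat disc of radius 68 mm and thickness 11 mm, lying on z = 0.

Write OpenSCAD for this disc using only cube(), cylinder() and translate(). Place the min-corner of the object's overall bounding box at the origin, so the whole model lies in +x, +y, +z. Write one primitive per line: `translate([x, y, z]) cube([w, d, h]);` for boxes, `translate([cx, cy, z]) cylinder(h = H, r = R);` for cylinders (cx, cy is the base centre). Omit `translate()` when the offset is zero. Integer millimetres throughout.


translate([68, 68, 0]) cylinder(h = 11, r = 68);


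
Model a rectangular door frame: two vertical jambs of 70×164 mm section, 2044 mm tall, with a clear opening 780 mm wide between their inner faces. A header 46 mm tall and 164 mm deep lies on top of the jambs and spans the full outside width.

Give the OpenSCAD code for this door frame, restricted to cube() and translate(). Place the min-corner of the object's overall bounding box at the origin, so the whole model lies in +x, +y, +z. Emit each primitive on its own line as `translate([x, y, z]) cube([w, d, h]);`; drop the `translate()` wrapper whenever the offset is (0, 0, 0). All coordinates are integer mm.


cube([70, 164, 2044]);
translate([850, 0, 0]) cube([70, 164, 2044]);
translate([0, 0, 2044]) cube([920, 164, 46]);


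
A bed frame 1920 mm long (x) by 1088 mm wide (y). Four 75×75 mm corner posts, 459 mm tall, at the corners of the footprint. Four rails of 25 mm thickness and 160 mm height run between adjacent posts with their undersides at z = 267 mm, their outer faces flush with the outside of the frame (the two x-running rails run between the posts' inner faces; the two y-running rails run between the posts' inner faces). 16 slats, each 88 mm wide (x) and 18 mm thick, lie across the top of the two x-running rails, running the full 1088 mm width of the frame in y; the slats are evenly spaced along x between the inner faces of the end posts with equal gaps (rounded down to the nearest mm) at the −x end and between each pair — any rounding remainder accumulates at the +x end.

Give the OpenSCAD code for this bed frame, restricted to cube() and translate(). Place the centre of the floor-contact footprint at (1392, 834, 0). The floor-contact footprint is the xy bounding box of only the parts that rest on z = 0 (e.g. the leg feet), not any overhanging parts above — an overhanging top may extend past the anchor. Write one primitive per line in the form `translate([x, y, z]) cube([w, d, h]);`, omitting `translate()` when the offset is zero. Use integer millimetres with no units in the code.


translate([432, 290, 0]) cube([75, 75, 459]);
translate([432, 1303, 0]) cube([75, 75, 459]);
translate([2277, 290, 0]) cube([75, 75, 459]);
translate([2277, 1303, 0]) cube([75, 75, 459]);
translate([507, 290, 267]) cube([1770, 25, 160]);
translate([507, 1353, 267]) cube([1770, 25, 160]);
translate([432, 365, 267]) cube([25, 938, 160]);
translate([2327, 365, 267]) cube([25, 938, 160]);
translate([528, 290, 427]) cube([88, 1088, 18]);
translate([637, 290, 427]) cube([88, 1088, 18]);
translate([746, 290, 427]) cube([88, 1088, 18]);
translate([855, 290, 427]) cube([88, 1088, 18]);
translate([964, 290, 427]) cube([88, 1088, 18]);
translate([1073, 290, 427]) cube([88, 1088, 18]);
translate([1182, 290, 427]) cube([88, 1088, 18]);
translate([1291, 290, 427]) cube([88, 1088, 18]);
translate([1400, 290, 427]) cube([88, 1088, 18]);
translate([1509, 290, 427]) cube([88, 1088, 18]);
translate([1618, 290, 427]) cube([88, 1088, 18]);
translate([1727, 290, 427]) cube([88, 1088, 18]);
translate([1836, 290, 427]) cube([88, 1088, 18]);
translate([1945, 290, 427]) cube([88, 1088, 18]);
translate([2054, 290, 427]) cube([88, 1088, 18]);
translate([2163, 290, 427]) cube([88, 1088, 18]);


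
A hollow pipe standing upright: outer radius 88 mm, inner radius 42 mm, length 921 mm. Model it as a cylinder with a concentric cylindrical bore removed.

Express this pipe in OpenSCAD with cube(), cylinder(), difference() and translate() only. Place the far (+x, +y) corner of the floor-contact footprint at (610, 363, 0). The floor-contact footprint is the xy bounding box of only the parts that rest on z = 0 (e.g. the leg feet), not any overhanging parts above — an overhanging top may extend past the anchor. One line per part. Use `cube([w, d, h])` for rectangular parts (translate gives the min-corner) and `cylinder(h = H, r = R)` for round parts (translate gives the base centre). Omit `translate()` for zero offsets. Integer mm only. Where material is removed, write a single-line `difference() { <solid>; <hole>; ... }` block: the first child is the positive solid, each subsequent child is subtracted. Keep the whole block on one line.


difference() { translate([522, 275, 0]) cylinder(h = 921, r = 88); translate([522, 275, 0]) cylinder(h = 921, r = 42); }


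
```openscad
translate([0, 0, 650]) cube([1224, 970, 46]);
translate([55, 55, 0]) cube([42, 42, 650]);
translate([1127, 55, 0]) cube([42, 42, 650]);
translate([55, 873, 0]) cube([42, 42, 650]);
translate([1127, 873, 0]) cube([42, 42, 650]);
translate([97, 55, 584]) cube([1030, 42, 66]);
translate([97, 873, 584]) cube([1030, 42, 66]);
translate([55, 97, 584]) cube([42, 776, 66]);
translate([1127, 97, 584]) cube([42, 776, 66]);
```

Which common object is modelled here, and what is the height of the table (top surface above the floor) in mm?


A table. The table height is 696 mm.

A 1224×970×46 slab sits at z = 650 on four 42 mm square posts — a table. The top surface is at 650 + 46 = 696 mm.


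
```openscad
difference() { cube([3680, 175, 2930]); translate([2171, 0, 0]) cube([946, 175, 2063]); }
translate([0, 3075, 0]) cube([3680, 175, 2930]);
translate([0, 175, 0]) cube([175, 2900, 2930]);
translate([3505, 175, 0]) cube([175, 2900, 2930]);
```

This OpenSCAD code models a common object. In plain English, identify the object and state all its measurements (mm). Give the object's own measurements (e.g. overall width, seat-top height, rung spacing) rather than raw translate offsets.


A single room: four walls, each 2930 mm tall and 175 mm thick, enclosing an outside footprint 3680×3250 mm (x × y), no floor or roof. The front and back walls (−y and +y sides) run the full x-width; the side walls fit between their inner faces. A door opening 946 mm wide and 2063 mm tall is cut through the front wall from the floor up, its −x edge 2171 mm from the wall's −x end.


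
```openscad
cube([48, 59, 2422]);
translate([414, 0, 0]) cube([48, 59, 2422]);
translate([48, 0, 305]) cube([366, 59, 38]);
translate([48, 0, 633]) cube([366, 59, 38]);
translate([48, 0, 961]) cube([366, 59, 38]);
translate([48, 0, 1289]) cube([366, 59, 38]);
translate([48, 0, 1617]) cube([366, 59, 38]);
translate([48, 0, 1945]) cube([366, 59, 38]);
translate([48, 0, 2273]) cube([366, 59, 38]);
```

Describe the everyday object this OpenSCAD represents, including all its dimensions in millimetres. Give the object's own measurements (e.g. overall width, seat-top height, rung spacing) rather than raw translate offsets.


A straight ladder. Two 48×59 mm vertical rails, 2422 mm tall, stand 462 mm apart (outside-to-outside) with their front faces coplanar on the −y side. 7 rungs, each 59 mm deep and 38 mm tall, span between the inner faces of the rails, front faces flush with the rails. The lowest rung's underside is at z = 305 mm and rungs are spaced 328 mm apart (underside to underside).


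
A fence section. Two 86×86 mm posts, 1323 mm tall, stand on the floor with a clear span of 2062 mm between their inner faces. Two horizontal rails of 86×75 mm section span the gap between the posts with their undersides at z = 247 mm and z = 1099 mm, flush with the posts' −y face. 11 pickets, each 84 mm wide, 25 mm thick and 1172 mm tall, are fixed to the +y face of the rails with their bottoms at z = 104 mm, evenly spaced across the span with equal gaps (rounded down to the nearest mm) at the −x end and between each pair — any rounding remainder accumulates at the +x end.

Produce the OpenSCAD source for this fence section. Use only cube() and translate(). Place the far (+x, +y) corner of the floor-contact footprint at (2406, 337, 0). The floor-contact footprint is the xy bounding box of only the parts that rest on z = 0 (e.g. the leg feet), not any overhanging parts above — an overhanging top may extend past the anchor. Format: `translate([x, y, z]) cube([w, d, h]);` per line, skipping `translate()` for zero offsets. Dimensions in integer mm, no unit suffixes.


translate([172, 251, 0]) cube([86, 86, 1323]);
translate([2320, 251, 0]) cube([86, 86, 1323]);
translate([258, 251, 247]) cube([2062, 86, 75]);
translate([258, 251, 1099]) cube([2062, 86, 75]);
translate([352, 337, 104]) cube([84, 25, 1172]);
translate([530, 337, 104]) cube([84, 25, 1172]);
translate([708, 337, 104]) cube([84, 25, 1172]);
translate([886, 337, 104]) cube([84, 25, 1172]);
translate([1064, 337, 104]) cube([84, 25, 1172]);
translate([1242, 337, 104]) cube([84, 25, 1172]);
translate([1420, 337, 104]) cube([84, 25, 1172]);
translate([1598, 337, 104]) cube([84, 25, 1172]);
translate([1776, 337, 104]) cube([84, 25, 1172]);
translate([1954, 337, 104]) cube([84, 25, 1172]);
translate([2132, 337, 104]) cube([84, 25, 1172]);


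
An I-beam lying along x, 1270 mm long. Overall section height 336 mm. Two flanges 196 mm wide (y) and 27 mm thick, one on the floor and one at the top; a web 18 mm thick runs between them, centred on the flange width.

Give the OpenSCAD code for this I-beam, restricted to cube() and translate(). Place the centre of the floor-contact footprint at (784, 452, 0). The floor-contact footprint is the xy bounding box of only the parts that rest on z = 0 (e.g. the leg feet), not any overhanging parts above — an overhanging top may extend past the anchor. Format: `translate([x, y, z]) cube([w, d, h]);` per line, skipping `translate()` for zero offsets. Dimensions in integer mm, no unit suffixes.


translate([149, 354, 0]) cube([1270, 196, 27]);
translate([149, 443, 27]) cube([1270, 18, 282]);
translate([149, 354, 309]) cube([1270, 196, 27]);


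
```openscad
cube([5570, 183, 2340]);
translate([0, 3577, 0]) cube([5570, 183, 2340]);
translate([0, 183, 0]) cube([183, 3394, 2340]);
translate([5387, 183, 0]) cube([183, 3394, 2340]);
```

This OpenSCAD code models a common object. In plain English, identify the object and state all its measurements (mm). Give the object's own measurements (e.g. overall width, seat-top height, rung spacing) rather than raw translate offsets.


The wall frame of a small rectangular building: four walls, each 2340 mm tall and 183 mm thick, enclosing a footprint 5570 mm (x) by 3760 mm (y) outside-to-outside, with no floor or roof. The front and back walls (the −y and +y sides) span the full width; the two side walls fit between them.


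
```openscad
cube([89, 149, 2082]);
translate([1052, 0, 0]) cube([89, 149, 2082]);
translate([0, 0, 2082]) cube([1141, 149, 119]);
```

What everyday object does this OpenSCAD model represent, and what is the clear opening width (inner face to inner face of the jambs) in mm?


A door frame. The clear opening width is 963 mm.

Two 2082 mm tall posts with a header on top — a door frame. The left jamb is 89 mm wide at x = 0; the right jamb starts at x = 1052. The clear opening is 1052 − 89 = 963 mm.


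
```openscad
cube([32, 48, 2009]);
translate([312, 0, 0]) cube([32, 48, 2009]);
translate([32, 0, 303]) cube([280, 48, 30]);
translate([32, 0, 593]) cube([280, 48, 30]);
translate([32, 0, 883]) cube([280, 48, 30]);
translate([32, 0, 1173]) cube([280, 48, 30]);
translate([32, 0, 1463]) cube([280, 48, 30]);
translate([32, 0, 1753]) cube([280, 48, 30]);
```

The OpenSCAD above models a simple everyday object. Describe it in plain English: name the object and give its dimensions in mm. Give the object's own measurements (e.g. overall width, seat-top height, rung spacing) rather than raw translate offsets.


A straight ladder. Two 32×48 mm vertical rails, 2009 mm tall, stand 344 mm apart (outside-to-outside) with their front faces coplanar on the −y side. 6 rungs, each 48 mm deep and 30 mm tall, span between the inner faces of the rails, front faces flush with the rails. The lowest rung's underside is at z = 303 mm and rungs are spaced 290 mm apart (underside to underside).


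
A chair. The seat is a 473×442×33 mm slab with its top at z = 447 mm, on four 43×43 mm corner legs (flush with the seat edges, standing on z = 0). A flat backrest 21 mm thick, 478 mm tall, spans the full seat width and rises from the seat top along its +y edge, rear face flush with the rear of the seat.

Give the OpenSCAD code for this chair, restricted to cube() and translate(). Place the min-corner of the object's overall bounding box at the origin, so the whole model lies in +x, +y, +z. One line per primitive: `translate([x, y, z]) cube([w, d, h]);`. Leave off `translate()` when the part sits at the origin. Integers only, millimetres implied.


translate([0, 0, 414]) cube([473, 442, 33]);
cube([43, 43, 414]);
translate([430, 0, 0]) cube([43, 43, 414]);
translate([0, 399, 0]) cube([43, 43, 414]);
translate([430, 399, 0]) cube([43, 43, 414]);
translate([0, 421, 447]) cube([473, 21, 478]);


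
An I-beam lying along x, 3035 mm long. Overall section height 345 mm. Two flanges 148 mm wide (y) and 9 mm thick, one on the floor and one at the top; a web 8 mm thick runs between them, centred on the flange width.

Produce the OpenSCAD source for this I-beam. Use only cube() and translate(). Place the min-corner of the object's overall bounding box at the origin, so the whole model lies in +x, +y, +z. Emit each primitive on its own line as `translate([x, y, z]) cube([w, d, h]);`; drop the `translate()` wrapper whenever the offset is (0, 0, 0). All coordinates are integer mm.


cube([3035, 148, 9]);
translate([0, 70, 9]) cube([3035, 8, 327]);
translate([0, 0, 336]) cube([3035, 148, 9]);


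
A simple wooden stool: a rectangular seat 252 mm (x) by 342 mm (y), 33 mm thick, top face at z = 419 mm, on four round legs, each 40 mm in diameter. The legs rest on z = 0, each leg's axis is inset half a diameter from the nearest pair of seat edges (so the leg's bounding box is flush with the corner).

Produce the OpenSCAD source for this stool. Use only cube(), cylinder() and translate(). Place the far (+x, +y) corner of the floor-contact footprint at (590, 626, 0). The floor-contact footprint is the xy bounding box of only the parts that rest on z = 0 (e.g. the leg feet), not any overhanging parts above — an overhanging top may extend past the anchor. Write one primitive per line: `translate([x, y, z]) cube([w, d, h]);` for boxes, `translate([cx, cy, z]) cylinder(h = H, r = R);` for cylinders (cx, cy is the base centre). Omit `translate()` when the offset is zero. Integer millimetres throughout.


translate([338, 284, 386]) cube([252, 342, 33]);
translate([358, 304, 0]) cylinder(h = 386, r = 20);
translate([570, 304, 0]) cylinder(h = 386, r = 20);
translate([358, 606, 0]) cylinder(h = 386, r = 20);
translate([570, 606, 0]) cylinder(h = 386, r = 20);


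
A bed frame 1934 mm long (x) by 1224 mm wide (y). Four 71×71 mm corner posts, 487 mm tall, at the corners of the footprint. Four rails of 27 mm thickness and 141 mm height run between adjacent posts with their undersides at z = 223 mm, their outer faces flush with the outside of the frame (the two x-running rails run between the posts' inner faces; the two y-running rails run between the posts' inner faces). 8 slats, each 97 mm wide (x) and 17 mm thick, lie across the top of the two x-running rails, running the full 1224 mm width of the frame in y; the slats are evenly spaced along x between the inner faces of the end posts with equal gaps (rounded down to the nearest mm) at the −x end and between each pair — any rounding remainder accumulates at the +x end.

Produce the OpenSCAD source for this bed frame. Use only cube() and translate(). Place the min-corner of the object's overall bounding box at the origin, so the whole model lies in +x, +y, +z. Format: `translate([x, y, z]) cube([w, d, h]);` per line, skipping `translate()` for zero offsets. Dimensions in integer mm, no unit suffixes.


// slat z = rail_z + rail_h = 223 + 141 = 364
// slat gap = ⌊(1792 − 8·97) / 9⌋ = 112
cube([71, 71, 487]);
translate([0, 1153, 0]) cube([71, 71, 487]);
translate([1863, 0, 0]) cube([71, 71, 487]);
translate([1863, 1153, 0]) cube([71, 71, 487]);
translate([71, 0, 223]) cube([1792, 27, 141]);
translate([71, 1197, 223]) cube([1792, 27, 141]);
translate([0, 71, 223]) cube([27, 1082, 141]);
translate([1907, 71, 223]) cube([27, 1082, 141]);
translate([183, 0, 364]) cube([97, 1224, 17]);
translate([392, 0, 364]) cube([97, 1224, 17]);
translate([601, 0, 364]) cube([97, 1224, 17]);
translate([810, 0, 364]) cube([97, 1224, 17]);
translate([1019, 0, 364]) cube([97, 1224, 17]);
translate([1228, 0, 364]) cube([97, 1224, 17]);
translate([1437, 0, 364]) cube([97, 1224, 17]);
translate([1646, 0, 364]) cube([97, 1224, 17]);


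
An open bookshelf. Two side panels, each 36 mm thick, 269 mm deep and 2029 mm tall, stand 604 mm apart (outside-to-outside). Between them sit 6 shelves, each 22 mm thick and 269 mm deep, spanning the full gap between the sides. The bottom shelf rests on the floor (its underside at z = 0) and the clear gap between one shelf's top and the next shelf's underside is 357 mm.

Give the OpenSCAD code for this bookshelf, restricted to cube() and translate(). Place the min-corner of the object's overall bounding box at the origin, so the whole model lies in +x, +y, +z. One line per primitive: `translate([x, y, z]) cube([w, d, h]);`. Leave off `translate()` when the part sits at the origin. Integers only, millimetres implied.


cube([36, 269, 2029]);
translate([568, 0, 0]) cube([36, 269, 2029]);
translate([36, 0, 0]) cube([532, 269, 22]);
translate([36, 0, 379]) cube([532, 269, 22]);
translate([36, 0, 758]) cube([532, 269, 22]);
translate([36, 0, 1137]) cube([532, 269, 22]);
translate([36, 0, 1516]) cube([532, 269, 22]);
translate([36, 0, 1895]) cube([532, 269, 22]);


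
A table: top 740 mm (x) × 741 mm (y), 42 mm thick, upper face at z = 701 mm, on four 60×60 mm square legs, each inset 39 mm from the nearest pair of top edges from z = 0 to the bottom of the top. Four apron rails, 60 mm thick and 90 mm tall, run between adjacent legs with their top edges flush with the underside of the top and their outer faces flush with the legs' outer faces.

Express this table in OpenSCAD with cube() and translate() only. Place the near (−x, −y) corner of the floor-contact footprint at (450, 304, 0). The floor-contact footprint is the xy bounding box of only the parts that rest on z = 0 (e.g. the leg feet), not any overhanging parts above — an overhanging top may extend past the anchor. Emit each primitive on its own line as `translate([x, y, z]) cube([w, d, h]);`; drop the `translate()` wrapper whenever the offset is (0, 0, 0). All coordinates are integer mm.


translate([411, 265, 659]) cube([740, 741, 42]);
translate([450, 304, 0]) cube([60, 60, 659]);
translate([1052, 304, 0]) cube([60, 60, 659]);
translate([450, 907, 0]) cube([60, 60, 659]);
translate([1052, 907, 0]) cube([60, 60, 659]);
translate([510, 304, 569]) cube([542, 60, 90]);
translate([510, 907, 569]) cube([542, 60, 90]);
translate([450, 364, 569]) cube([60, 543, 90]);
translate([1052, 364, 569]) cube([60, 543, 90]);


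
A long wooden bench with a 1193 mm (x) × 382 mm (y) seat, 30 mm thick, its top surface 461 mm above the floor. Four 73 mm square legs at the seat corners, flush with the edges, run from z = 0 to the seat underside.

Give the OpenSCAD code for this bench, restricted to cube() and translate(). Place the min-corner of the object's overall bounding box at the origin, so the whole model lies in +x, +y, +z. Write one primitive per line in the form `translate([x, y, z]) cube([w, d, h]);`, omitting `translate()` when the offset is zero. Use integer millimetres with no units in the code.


translate([0, 0, 431]) cube([1193, 382, 30]);
cube([73, 73, 431]);
translate([0, 309, 0]) cube([73, 73, 431]);
translate([1120, 0, 0]) cube([73, 73, 431]);
translate([1120, 309, 0]) cube([73, 73, 431]);


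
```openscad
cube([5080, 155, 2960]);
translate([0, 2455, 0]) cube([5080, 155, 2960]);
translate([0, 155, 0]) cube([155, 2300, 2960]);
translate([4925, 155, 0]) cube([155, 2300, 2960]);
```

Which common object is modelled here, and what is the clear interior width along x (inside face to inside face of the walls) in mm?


A house (or room) frame. The interior width is 4770 mm.

Four 2960 mm walls enclosing a rectangle with no floor or roof — a room or house frame. Outside width is 5080 mm and wall thickness is 155 mm, so the interior width is 5080 − 2 × 155 = 4770 mm.


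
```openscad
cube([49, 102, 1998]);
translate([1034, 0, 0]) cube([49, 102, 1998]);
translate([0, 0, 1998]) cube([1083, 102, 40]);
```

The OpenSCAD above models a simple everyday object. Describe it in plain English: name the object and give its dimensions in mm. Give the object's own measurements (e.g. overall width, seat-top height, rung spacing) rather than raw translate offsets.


A door frame. The clear opening is 985 mm wide and 1998 mm high. Two 49 mm wide jambs, 102 mm deep, stand either side of the opening from the floor to the top of the opening. A 40 mm thick head sits across the top of both jambs, spanning the full outside width of the frame.


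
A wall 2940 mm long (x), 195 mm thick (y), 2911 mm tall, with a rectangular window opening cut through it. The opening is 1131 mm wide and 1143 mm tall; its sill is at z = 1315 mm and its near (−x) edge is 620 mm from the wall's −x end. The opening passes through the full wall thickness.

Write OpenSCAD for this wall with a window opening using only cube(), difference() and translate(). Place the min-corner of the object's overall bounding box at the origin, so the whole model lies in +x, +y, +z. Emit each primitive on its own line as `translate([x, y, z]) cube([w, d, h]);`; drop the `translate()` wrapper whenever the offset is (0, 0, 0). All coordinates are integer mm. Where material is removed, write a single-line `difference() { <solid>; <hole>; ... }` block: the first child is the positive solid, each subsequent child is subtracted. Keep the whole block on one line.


difference() { cube([2940, 195, 2911]); translate([620, 0, 1315]) cube([1131, 195, 1143]); }


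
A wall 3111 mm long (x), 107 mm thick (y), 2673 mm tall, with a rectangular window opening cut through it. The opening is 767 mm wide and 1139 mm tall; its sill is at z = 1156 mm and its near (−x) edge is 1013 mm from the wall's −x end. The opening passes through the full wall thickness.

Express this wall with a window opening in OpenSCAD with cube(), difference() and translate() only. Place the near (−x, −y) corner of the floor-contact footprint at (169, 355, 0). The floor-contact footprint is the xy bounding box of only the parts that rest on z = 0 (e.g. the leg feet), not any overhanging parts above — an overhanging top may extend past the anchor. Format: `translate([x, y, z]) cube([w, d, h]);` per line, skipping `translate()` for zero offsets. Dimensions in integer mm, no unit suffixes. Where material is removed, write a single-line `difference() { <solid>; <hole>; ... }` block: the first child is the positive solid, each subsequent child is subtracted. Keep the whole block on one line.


difference() { translate([169, 355, 0]) cube([3111, 107, 2673]); translate([1182, 355, 1156]) cube([767, 107, 1139]); }


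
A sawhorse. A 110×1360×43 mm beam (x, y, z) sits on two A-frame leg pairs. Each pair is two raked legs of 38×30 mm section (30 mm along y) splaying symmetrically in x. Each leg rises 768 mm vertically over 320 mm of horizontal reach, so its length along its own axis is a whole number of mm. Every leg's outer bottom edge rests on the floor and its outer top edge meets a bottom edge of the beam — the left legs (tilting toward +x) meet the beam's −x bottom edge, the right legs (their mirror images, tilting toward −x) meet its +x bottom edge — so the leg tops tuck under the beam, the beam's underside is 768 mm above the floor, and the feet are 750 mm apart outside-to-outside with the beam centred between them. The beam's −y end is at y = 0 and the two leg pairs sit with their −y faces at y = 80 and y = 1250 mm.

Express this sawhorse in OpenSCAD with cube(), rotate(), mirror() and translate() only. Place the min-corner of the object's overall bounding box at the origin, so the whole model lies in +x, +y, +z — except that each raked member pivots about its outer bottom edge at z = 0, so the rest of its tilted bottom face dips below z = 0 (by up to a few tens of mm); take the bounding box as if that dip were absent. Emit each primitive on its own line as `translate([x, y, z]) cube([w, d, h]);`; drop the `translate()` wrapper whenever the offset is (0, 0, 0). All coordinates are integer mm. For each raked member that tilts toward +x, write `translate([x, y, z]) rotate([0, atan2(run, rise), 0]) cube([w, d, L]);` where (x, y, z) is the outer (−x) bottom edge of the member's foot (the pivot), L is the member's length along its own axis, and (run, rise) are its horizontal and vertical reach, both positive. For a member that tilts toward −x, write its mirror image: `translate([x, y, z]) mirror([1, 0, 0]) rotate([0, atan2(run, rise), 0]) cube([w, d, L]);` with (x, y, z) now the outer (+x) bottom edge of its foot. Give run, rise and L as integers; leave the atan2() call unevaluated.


translate([320, 0, 768]) cube([110, 1360, 43]);
translate([0, 80, 0]) rotate([0, atan2(320, 768), 0]) cube([38, 30, 832]);
translate([750, 80, 0]) mirror([1, 0, 0]) rotate([0, atan2(320, 768), 0]) cube([38, 30, 832]);
translate([0, 1250, 0]) rotate([0, atan2(320, 768), 0]) cube([38, 30, 832]);
translate([750, 1250, 0]) mirror([1, 0, 0]) rotate([0, atan2(320, 768), 0]) cube([38, 30, 832]);


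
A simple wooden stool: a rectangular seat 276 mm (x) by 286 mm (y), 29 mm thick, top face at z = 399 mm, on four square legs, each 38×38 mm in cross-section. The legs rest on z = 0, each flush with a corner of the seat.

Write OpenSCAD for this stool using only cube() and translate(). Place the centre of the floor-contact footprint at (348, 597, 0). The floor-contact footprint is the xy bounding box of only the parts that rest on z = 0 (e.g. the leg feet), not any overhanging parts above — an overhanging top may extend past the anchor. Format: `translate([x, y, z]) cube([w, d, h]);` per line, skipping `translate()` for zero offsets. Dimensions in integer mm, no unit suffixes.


translate([210, 454, 370]) cube([276, 286, 29]);
translate([210, 454, 0]) cube([38, 38, 370]);
translate([448, 454, 0]) cube([38, 38, 370]);
translate([210, 702, 0]) cube([38, 38, 370]);
translate([448, 702, 0]) cube([38, 38, 370]);


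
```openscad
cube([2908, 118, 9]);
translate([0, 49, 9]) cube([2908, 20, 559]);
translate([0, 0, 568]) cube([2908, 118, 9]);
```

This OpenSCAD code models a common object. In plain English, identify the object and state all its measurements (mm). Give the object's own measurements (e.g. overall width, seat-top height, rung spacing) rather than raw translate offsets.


An I-beam lying along x, 2908 mm long. Overall section height 577 mm. Two flanges 118 mm wide (y) and 9 mm thick, one on the floor and one at the top; a web 20 mm thick runs between them, centred on the flange width.


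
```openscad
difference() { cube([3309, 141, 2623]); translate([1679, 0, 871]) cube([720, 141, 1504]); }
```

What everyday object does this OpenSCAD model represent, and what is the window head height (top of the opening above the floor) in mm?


A wall with a window opening. The window head height is 2375 mm.

A wall with a rectangular opening subtracted — a window. Sill at z = 871, opening 1504 mm tall, so the head is at 871 + 1504 = 2375 mm.


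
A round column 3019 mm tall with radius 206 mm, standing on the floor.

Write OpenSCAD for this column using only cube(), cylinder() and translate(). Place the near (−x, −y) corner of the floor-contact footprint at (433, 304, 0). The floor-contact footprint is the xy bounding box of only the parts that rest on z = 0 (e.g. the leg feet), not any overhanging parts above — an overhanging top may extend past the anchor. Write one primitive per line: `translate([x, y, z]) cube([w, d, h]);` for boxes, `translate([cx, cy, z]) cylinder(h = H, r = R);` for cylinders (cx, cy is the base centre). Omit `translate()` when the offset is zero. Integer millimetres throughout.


translate([639, 510, 0]) cylinder(h = 3019, r = 206);


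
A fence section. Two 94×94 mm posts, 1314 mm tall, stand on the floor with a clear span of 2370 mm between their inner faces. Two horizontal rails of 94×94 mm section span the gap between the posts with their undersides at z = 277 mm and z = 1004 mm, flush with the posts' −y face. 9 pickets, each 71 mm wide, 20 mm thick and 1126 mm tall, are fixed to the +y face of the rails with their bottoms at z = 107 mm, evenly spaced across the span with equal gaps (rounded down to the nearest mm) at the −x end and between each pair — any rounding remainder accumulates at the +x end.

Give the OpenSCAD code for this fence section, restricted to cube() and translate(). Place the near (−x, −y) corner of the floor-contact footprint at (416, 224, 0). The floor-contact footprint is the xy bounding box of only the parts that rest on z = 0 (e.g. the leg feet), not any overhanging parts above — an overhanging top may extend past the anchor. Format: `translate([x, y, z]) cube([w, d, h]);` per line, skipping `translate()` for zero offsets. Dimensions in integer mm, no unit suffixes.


translate([416, 224, 0]) cube([94, 94, 1314]);
translate([2880, 224, 0]) cube([94, 94, 1314]);
translate([510, 224, 277]) cube([2370, 94, 94]);
translate([510, 224, 1004]) cube([2370, 94, 94]);
translate([683, 318, 107]) cube([71, 20, 1126]);
translate([927, 318, 107]) cube([71, 20, 1126]);
translate([1171, 318, 107]) cube([71, 20, 1126]);
translate([1415, 318, 107]) cube([71, 20, 1126]);
translate([1659, 318, 107]) cube([71, 20, 1126]);
translate([1903, 318, 107]) cube([71, 20, 1126]);
translate([2147, 318, 107]) cube([71, 20, 1126]);
translate([2391, 318, 107]) cube([71, 20, 1126]);
translate([2635, 318, 107]) cube([71, 20, 1126]);


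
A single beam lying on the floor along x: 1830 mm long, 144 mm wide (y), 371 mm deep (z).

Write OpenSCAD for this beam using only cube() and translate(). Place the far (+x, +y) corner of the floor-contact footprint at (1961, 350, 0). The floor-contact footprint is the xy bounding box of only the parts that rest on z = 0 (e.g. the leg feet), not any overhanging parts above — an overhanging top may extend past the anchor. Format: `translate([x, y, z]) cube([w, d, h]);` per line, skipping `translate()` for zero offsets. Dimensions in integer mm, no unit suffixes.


translate([131, 206, 0]) cube([1830, 144, 371]);


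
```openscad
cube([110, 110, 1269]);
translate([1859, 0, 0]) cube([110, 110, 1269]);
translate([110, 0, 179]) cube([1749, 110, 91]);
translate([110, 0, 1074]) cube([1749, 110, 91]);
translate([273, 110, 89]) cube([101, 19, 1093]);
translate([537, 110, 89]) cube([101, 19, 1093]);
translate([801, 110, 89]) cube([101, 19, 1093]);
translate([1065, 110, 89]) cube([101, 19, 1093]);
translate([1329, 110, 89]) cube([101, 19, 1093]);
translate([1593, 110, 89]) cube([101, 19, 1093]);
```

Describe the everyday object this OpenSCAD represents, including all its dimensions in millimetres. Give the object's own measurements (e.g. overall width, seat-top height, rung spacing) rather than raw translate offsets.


A fence section. Two 110×110 mm posts, 1269 mm tall, stand on the floor with a clear span of 1749 mm between their inner faces. Two horizontal rails of 110×91 mm section span the gap between the posts with their undersides at z = 179 mm and z = 1074 mm, flush with the posts' −y face. 6 pickets, each 101 mm wide, 19 mm thick and 1093 mm tall, are fixed to the +y face of the rails with their bottoms at z = 89 mm, spaced across the span with a 163 mm gap after the −x post and between neighbouring pickets, with 165 mm left before the +x post.


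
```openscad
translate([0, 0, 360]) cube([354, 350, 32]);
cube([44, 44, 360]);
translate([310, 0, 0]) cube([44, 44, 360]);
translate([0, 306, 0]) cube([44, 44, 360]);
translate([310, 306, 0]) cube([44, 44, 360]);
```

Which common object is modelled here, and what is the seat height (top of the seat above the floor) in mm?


A stool. The seat height is 392 mm.

A 354×350×32 slab at z = 360 on four corner posts — a stool. The seat top is 360 + 32 = 392 mm.
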